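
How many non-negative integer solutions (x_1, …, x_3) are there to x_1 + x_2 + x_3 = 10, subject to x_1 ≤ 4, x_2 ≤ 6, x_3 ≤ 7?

29

By stars and bars, unrestricted non-negative solutions to x_1+…+x_3 = 10 number C(10+2,2) = 66.
Subtract solutions that violate a single cap (substitute x_i' = x_i − (cap_i+1)): x_1 ≥ 5 gives C(7,2) = 21; x_2 ≥ 7 gives C(5,2) = 10; x_3 ≥ 8 gives C(4,2) = 6. Together 37.
No two caps can be exceeded simultaneously, so the pair terms are all 0.
By inclusion–exclusion the count is 66 − 37 + 0 = 29.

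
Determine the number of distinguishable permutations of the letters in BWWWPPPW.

280

Letter multiplicities in BWWWPPPW: B×1, P×3, W×4.
Dividing 8! = 40320 by 4!·3! = 144 for the repeated letters gives 280.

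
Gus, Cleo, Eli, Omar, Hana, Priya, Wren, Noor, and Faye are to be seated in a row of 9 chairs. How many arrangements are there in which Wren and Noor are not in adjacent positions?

Of the 9! = 362880 arrangements, those with Wren and Noor adjacent number 2 × 8! = 80640 (treat the pair as a block with 2 internal orders).
Complementary counting: 362880 − 80640 = 282240.

282240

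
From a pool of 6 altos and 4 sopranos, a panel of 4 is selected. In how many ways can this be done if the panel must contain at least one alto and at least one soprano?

194

Unrestricted: C(10,4) = 210 ways to pick any 4 of the 10.
Selections missing a whole group: no altos → C(4,4) = 1; no sopranos → C(6,4) = 15.
Both groups omitted at once is impossible, so 210 − 16 = 194.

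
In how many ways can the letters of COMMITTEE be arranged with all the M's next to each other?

Treat the 2 copies of M as a single block. The multiset to arrange is then {MM, C, E, E, I, O, T, T}, 8 items in all.
That gives (8)!/(2!·2!) = 10080 arrangements.

10080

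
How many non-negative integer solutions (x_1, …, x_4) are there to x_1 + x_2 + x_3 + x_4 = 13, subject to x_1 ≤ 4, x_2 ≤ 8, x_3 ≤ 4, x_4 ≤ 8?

180

Without the upper bounds there are C(16,3) = 560 ways to split 13 among 4 variables.
Subtract solutions that violate a single cap (substitute x_i' = x_i − (cap_i+1)): x_1 ≥ 5 gives C(11,3) = 165; x_2 ≥ 9 gives C(7,3) = 35; x_3 ≥ 5 gives C(11,3) = 165; x_4 ≥ 9 gives C(7,3) = 35. Together 400.
Add back pairs where two caps are both exceeded: 0 + 20 + 0 + 0 + 0 + 0 = 20.
By inclusion–exclusion the count is 560 − 400 + 20 = 180.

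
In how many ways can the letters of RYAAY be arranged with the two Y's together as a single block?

Treat the 2 copies of Y as a single block. The multiset to arrange is then {YY, A, A, R}, 4 items in all.
That gives (4)!/(2!) = 12 arrangements.

12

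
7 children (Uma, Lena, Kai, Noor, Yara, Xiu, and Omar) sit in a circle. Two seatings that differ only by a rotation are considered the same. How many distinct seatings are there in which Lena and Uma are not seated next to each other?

480

Without the restriction there are (6)! = 720 seatings.
Seatings with Lena beside Uma: treat them as a block with 2 internal orders, giving 2 × (5)! = 240.
Subtracting, 720 − 240 = 480.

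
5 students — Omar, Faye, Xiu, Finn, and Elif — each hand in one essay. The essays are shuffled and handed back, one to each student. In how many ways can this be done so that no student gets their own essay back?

Let Aᵢ be the assignments in which student i gets their own essay. We want the size of the complement of A₁∪…∪A_5.
By inclusion–exclusion this is Σ_{j=0}^{5} (−1)^j C(5,j)·(5−j)!.
Computing: 120 − 120 + 60 − 20 + 5 − 1 = 44.

44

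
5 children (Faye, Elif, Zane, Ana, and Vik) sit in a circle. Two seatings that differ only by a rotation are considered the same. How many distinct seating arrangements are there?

Seat Faye anywhere (absorbing the rotational symmetry), then permute the other 4: (4)! = 24.

24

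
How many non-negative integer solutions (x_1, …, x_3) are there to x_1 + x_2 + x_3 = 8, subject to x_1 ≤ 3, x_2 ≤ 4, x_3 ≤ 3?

Without the upper bounds there are C(10,2) = 45 ways to split 8 among 3 variables.
Subtract solutions that violate a single cap (substitute x_i' = x_i − (cap_i+1)): x_1 ≥ 4 gives C(6,2) = 15; x_2 ≥ 5 gives C(5,2) = 10; x_3 ≥ 4 gives C(6,2) = 15. Together 40.
Add back pairs where two caps are both exceeded: 0 + 1 + 0 = 1.
By inclusion–exclusion the count is 45 − 40 + 1 = 6.

6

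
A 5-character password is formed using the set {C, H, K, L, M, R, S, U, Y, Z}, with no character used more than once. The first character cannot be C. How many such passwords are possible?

The first character has 10−1 = 9 choices (anything except C).
The remaining 4 characters are filled from the other 9 symbols without repetition: 9 × 8 × 7 × 6 = 3024.
Total: 9 × 3024 = 27216.

27216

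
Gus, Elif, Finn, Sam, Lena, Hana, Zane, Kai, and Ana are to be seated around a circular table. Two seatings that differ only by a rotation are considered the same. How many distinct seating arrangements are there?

Seat Gus anywhere (absorbing the rotational symmetry), then permute the other 8: (8)! = 40320.

40320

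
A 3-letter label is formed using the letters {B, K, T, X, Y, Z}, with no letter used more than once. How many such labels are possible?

120

This is a permutation of 3 out of 6: P(6,3) = 6!/3!.
6 × 5 × 4 = 120.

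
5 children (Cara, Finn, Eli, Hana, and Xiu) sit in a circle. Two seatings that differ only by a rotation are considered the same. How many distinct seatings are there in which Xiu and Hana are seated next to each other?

12

Treat {Xiu, Hana} as one unit (2 internal orders) and seat the resulting 4 units around the table: (3)! circular arrangements.
So 2 × (3)! = 2 × 6 = 12.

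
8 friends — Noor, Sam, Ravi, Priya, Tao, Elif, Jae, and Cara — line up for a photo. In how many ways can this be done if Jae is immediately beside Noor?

10080

Glue Jae and Noor into one block (2 internal orders), leaving 7 units to arrange in a row.
That gives 2 × 7! = 2 × 5040 = 10080.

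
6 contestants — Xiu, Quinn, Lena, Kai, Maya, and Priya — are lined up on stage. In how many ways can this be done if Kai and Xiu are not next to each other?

There are 6! = 720 arrangements in all. If Kai and Xiu are adjacent, merging them into one block gives 2·(5)! = 240 arrangements.
So 720 − 240 = 480 arrangements keep them apart.

480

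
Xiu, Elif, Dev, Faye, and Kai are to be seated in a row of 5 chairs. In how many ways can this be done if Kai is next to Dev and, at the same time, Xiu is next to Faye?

24

Treat {Kai,Dev} as one block (2 orders) and {Xiu,Faye} as another (2 orders).
That leaves 3 units to arrange: 2 × 2 × 3! = 4 × 6 = 24.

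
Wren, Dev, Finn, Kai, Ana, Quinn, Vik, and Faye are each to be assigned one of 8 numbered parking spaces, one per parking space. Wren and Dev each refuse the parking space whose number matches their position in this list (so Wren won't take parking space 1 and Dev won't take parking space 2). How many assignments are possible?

Let Aᵢ (for i ∈ {1, 2}) be the placements that put person i in their forbidden parking space. Any j of these fix j positions, leaving (8−j)! ways to fill the rest, and there are C(2,j) ways to pick which j.
By inclusion–exclusion, the number of valid placements is Σ_{j=0}^{2} (−1)^j C(2,j)·(8−j)!.
Computing: 40320 − 10080 + 720 = 30960.

30960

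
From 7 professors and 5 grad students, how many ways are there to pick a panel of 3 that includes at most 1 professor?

80

Split by how many professors are chosen (0 through 1).
Sum: C(7,0)·C(5,3) + C(7,1)·C(5,2) = 10 + 70 = 80.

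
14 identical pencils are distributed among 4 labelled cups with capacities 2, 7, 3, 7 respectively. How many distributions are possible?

Without the upper bounds there are C(17,3) = 680 ways to split 14 among 4 cups.
Subtract solutions that violate a single cap (substitute x_i' = x_i − (cap_i+1)): x_1 ≥ 3 gives C(14,3) = 364; x_2 ≥ 8 gives C(9,3) = 84; x_3 ≥ 4 gives C(13,3) = 286; x_4 ≥ 8 gives C(9,3) = 84. Together 818.
Add back pairs where two caps are both exceeded: 20 + 120 + 20 + 10 + 0 + 10 = 180.
By inclusion–exclusion the count is 680 − 818 + 180 = 42.

42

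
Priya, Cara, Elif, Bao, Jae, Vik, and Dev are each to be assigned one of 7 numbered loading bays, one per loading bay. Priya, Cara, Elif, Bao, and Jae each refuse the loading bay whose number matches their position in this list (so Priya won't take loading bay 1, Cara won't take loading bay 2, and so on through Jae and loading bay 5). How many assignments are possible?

Let Aᵢ (for 1 ≤ i ≤ 5) be the placements that put person i in their forbidden loading bay. Any j of these fix j positions, leaving (7−j)! ways to fill the rest, and there are C(5,j) ways to pick which j.
By inclusion–exclusion, the number of valid placements is Σ_{j=0}^{5} (−1)^j C(5,j)·(7−j)!.
Computing: 5040 − 3600 + 1200 − 240 + 30 − 2 = 2428.

2428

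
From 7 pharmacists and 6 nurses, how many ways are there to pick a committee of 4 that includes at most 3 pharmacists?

680

Split by how many pharmacists are chosen (0 through 3).
Sum: C(7,0)·C(6,4) + C(7,1)·C(6,3) + C(7,2)·C(6,2) + C(7,3)·C(6,1) = 15 + 140 + 315 + 210 = 680.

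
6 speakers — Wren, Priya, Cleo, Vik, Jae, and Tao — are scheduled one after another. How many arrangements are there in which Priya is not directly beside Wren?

480

There are 6! = 720 arrangements in all. If Priya and Wren are adjacent, merging them into one block gives 2·(5)! = 240 arrangements.
Complementary counting: 720 − 240 = 480.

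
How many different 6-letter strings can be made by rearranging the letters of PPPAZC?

120

The 6 letters of PPPAZC have repeats: P appearing 3 times.
The number of distinct arrangements is 6!/(3!) = 720/6 = 120.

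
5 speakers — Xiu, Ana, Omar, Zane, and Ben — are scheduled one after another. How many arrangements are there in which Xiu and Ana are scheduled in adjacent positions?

48

Glue Xiu and Ana into one block (2 internal orders), leaving 4 units to arrange in a row.
That gives 2 × 4! = 2 × 24 = 48.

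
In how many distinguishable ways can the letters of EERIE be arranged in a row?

20

The 5 letters of EERIE have repeats: E appearing 3 times.
So there are 5! / (3!) = 20 distinguishable arrangements.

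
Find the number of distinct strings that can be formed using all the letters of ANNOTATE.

5040

Letter multiplicities in ANNOTATE: A×2, E×1, N×2, O×1, T×2.
Dividing 8! = 40320 by 2!·2!·2! = 8 for the repeated letters gives 5040.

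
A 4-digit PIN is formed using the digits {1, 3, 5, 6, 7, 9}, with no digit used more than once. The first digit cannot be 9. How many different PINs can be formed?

The first digit has 6−1 = 5 choices (anything except 9).
The remaining 3 digits are filled from the other 5 symbols without repetition: 5 × 4 × 3 = 60.
Total: 5 × 60 = 300.

300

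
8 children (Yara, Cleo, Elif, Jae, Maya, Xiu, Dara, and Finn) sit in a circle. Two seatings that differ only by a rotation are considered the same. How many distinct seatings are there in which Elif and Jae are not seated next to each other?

3600

All circular seatings of 8 people number (7)! = 5040.
Seatings with Elif beside Jae: treat them as a block with 2 internal orders, giving 2 × (6)! = 1440.
Subtracting, 5040 − 1440 = 3600.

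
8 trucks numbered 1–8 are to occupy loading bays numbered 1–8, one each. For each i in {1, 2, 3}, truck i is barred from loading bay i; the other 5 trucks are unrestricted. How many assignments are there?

Let Aᵢ (for i ∈ {1, 2, 3}) be the placements that put truck i in its forbidden loading bay. Any j of these fix j positions, leaving (8−j)! ways to fill the rest, and there are C(3,j) ways to pick which j.
By inclusion–exclusion, the number of valid placements is Σ_{j=0}^{3} (−1)^j C(3,j)·(8−j)!.
Computing: 40320 − 15120 + 2160 − 120 = 27240.

27240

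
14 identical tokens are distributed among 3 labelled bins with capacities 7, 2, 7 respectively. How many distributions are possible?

By stars and bars, unrestricted non-negative solutions to x_1+…+x_3 = 14 number C(14+2,2) = 120.
Subtract solutions that violate a single cap (substitute x_i' = x_i − (cap_i+1)): x_1 ≥ 8 gives C(8,2) = 28; x_2 ≥ 3 gives C(13,2) = 78; x_3 ≥ 8 gives C(8,2) = 28. Together 134.
Add back pairs where two caps are both exceeded: 10 + 0 + 10 = 20.
By inclusion–exclusion the count is 120 − 134 + 20 = 6.

6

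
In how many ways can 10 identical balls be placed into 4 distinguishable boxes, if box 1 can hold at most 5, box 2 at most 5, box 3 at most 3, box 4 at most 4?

82

Ignoring the caps, the number of non-negative solutions to x_1+…+x_4 = 10 is C(13,3) = 286.
Subtract solutions that violate a single cap (substitute x_i' = x_i − (cap_i+1)): x_1 ≥ 6 gives C(7,3) = 35; x_2 ≥ 6 gives C(7,3) = 35; x_3 ≥ 4 gives C(9,3) = 84; x_4 ≥ 5 gives C(8,3) = 56. Together 210.
Add back pairs where two caps are both exceeded: 0 + 1 + 0 + 1 + 0 + 4 = 6.
By inclusion–exclusion the count is 286 − 210 + 6 = 82.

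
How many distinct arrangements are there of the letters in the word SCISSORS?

The 8 letters of SCISSORS have repeats: S appearing 4 times.
So there are 8! / (4!) = 1680 distinguishable arrangements.

1680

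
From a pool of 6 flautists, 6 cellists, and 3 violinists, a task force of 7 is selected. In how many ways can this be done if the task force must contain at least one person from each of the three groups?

With no constraint there are C(15,7) = 6435 possible selections.
Selections missing a whole group: no flautists → C(9,7) = 36; no cellists → C(9,7) = 36; no violinists → C(12,7) = 792.
Add back selections omitting two groups (i.e. drawn from a single group): C(6,7) + C(6,7) + C(3,7) = 0.
By inclusion–exclusion: 6435 − 864 + 0 = 5571.

5571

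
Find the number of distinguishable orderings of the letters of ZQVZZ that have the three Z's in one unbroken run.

Treat the 3 copies of Z as a single block. The multiset to arrange is then {ZZZ, Q, V}, 3 items in all.
All 3 items are distinct, so there are (3)! = 6 arrangements.

6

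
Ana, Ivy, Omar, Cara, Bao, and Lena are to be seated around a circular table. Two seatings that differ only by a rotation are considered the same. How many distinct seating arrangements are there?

Around a circle, 6 distinct people have 6!/6 = (5)! = 120 rotationally distinct seatings.

120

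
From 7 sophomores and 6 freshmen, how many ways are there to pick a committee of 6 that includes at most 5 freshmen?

1715

Split by how many freshmen are chosen (0 through 5).
Sum: C(6,0)·C(7,6) + C(6,1)·C(7,5) + C(6,2)·C(7,4) + C(6,3)·C(7,3) + C(6,4)·C(7,2) + C(6,5)·C(7,1) = 7 + 126 + 525 + 700 + 315 + 42 = 1715.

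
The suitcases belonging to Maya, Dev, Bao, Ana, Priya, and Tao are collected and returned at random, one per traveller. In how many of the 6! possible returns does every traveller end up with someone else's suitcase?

Count assignments avoiding every fixed point. For any j of the 6 travellers fixed to their own suitcase, the other 6−j can be arranged in (6−j)! ways.
By inclusion–exclusion this is Σ_{j=0}^{6} (−1)^j C(6,j)·(6−j)!.
Computing: 720 − 720 + 360 − 120 + 30 − 6 + 1 = 265.

265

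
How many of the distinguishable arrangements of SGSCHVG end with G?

360

With the last slot taken by G, it remains to arrange the other 6 letters (SSCHVG).
Those 6 letters have S appearing twice, giving (6)!/(2!) = 360.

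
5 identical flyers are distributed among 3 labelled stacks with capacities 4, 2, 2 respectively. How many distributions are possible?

Without the upper bounds there are C(7,2) = 21 ways to split 5 among 3 stacks.
Subtract solutions that violate a single cap (substitute x_i' = x_i − (cap_i+1)): x_1 ≥ 5 gives C(2,2) = 1; x_2 ≥ 3 gives C(4,2) = 6; x_3 ≥ 3 gives C(4,2) = 6. Together 13.
No two caps can be exceeded simultaneously, so the pair terms are all 0.
By inclusion–exclusion the count is 21 − 13 + 0 = 8.

8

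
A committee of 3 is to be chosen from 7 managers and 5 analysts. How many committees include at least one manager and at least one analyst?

Total 3-person selections from all 12: C(12,3) = 220.
Subtract selections that omit an entire group: no managers → C(5,3) = 10; no analysts → C(7,3) = 35.
Both groups omitted at once is impossible, so 220 − 45 = 175.

175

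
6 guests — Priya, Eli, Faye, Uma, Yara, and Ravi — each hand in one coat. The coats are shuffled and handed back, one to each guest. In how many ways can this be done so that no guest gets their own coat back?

265

Let Aᵢ be the assignments in which guest i gets their own coat. We want the size of the complement of A₁∪…∪A_6.
By inclusion–exclusion this is Σ_{j=0}^{6} (−1)^j C(6,j)·(6−j)!.
Computing: 720 − 720 + 360 − 120 + 30 − 6 + 1 = 265.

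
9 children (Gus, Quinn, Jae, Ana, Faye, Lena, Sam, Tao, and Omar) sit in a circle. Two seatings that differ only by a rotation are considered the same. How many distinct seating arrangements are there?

Seat Gus anywhere (absorbing the rotational symmetry), then permute the other 8: (8)! = 40320.

40320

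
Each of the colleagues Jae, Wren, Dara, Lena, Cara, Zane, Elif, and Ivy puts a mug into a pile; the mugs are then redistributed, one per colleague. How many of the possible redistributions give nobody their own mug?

14833

This is the derangement count D_8: permutations of 8 items with no fixed point.
By inclusion–exclusion this is Σ_{j=0}^{8} (−1)^j C(8,j)·(8−j)!.
Computing: 40320 − 40320 + 20160 − 6720 + 1680 − 336 + 56 − 8 + 1 = 14833.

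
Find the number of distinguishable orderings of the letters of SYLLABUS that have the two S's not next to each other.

There are 8!/(2!·2!) = 10080 arrangements of SYLLABUS in total.
Arrangements with the S's together: treat SS as one letter, giving (7)!/(2!) = 2520.
Subtracting, 10080 − 2520 = 7560 arrangements keep the S's apart.

7560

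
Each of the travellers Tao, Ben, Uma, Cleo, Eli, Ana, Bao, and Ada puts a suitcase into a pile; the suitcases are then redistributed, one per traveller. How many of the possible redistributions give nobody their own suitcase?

14833

Count assignments avoiding every fixed point. For any j of the 8 travellers fixed to their own suitcase, the other 8−j can be arranged in (8−j)! ways.
By inclusion–exclusion this is Σ_{j=0}^{8} (−1)^j C(8,j)·(8−j)!.
Computing: 40320 − 40320 + 20160 − 6720 + 1680 − 336 + 56 − 8 + 1 = 14833.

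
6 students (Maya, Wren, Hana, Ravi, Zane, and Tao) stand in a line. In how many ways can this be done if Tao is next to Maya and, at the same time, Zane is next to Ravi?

96

Treat {Tao,Maya} as one block (2 orders) and {Zane,Ravi} as another (2 orders).
That leaves 4 units to arrange: 2 × 2 × 4! = 4 × 24 = 96.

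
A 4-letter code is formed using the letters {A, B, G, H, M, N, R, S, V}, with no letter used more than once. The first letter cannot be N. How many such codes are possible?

The first letter has 9−1 = 8 choices (anything except N).
The remaining 3 letters are filled from the other 8 symbols without repetition: 8 × 7 × 6 = 336.
Total: 8 × 336 = 2688.

2688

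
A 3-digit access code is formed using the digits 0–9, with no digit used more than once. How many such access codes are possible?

720

With no repetition, fill the 3 digits in order: 10 choices, then 9, down to 8.
10 × 9 × 8 = 720.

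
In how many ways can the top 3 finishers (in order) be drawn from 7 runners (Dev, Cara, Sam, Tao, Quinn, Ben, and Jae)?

This is an ordered selection of 3 from 7: P(7,3).
That gives 7 × 6 × 5 = 210.

210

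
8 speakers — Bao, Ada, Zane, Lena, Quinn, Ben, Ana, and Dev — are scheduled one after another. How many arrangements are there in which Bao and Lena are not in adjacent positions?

30240

Of the 8! = 40320 arrangements, those with Bao and Lena adjacent number 2 × 7! = 10080 (treat the pair as a block with 2 internal orders).
So 40320 − 10080 = 30240 arrangements keep them apart.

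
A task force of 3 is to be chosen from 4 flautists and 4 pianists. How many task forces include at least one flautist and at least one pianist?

48

Unrestricted: C(8,3) = 56 ways to pick any 3 of the 8.
Selections missing a whole group: no flautists → C(4,3) = 4; no pianists → C(4,3) = 4.
Both groups omitted at once is impossible, so 56 − 8 = 48.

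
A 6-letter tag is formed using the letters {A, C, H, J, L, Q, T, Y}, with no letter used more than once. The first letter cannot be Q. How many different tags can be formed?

The first letter has 8−1 = 7 choices (anything except Q).
The remaining 5 letters are filled from the other 7 symbols without repetition: 7 × 6 × 5 × 4 × 3 = 2520.
Total: 7 × 2520 = 17640.

17640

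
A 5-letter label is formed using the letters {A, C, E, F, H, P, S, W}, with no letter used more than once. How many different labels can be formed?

With no repetition, fill the 5 letters in order: 8 choices, then 7, down to 4.
8 × 7 × 6 × 5 × 4 = 6720.

6720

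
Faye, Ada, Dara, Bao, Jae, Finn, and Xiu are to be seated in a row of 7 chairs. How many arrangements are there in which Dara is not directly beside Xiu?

3600

Of the 7! = 5040 arrangements, those with Dara and Xiu adjacent number 2 × 6! = 1440 (treat the pair as a block with 2 internal orders).
So 5040 − 1440 = 3600 arrangements keep them apart.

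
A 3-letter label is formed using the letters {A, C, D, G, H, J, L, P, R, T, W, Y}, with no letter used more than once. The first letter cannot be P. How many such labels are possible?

The first letter has 12−1 = 11 choices (anything except P).
The remaining 2 letters are filled from the other 11 symbols without repetition: 11 × 10 = 110.
Total: 11 × 110 = 1210.

1210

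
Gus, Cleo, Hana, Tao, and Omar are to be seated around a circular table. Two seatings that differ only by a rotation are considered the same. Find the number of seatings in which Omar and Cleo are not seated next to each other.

12

Without the restriction there are (4)! = 24 seatings.
Seatings with Omar beside Cleo: treat them as a block with 2 internal orders, giving 2 × (3)! = 12.
Subtracting, 24 − 12 = 12.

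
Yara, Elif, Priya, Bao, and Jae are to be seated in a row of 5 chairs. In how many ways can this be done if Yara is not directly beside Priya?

72

There are 5! = 120 arrangements in all. If Yara and Priya are adjacent, merging them into one block gives 2·(4)! = 48 arrangements.
Complementary counting: 120 − 48 = 72.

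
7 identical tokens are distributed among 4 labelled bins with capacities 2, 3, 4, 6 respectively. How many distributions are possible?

55

By stars and bars, unrestricted non-negative solutions to x_1+…+x_4 = 7 number C(7+3,3) = 120.
Subtract solutions that violate a single cap (substitute x_i' = x_i − (cap_i+1)): x_1 ≥ 3 gives C(7,3) = 35; x_2 ≥ 4 gives C(6,3) = 20; x_3 ≥ 5 gives C(5,3) = 10; x_4 ≥ 7 gives C(3,3) = 1. Together 66.
Add back pairs where two caps are both exceeded: 1 + 0 + 0 + 0 + 0 + 0 = 1.
By inclusion–exclusion the count is 120 − 66 + 1 = 55.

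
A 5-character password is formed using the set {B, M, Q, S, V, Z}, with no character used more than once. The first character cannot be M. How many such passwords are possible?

The first character has 6−1 = 5 choices (anything except M).
The remaining 4 characters are filled from the other 5 symbols without repetition: 5 × 4 × 3 × 2 = 120.
Total: 5 × 120 = 600.

600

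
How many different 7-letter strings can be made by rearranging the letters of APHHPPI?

420

APHHPPI has 7 letters with H appearing twice and P appearing 3 times.
The number of distinct arrangements is 7!/(3!·2!) = 5040/12 = 420.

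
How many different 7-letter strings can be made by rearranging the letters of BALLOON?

1260

BALLOON has 7 letters with L appearing twice and O appearing twice.
The number of distinct arrangements is 7!/(2!·2!) = 5040/4 = 1260.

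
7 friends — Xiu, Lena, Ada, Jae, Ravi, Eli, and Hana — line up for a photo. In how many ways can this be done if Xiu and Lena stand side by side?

1440

Place the 5 others and the Xiu-Lena pair as 6 objects in a line; the pair has 2 internal arrangements.
That gives 2 × 6! = 2 × 720 = 1440.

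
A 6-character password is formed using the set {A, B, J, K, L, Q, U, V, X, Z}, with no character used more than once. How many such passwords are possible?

151200

With no repetition, fill the 6 characters in order: 10 choices, then 9, down to 5.
10 × 9 × 8 × 7 × 6 × 5 = 151200.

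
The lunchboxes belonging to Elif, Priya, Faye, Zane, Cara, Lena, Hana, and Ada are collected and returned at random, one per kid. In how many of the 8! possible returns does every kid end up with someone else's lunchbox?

Count assignments avoiding every fixed point. For any j of the 8 kids fixed to their own lunchbox, the other 8−j can be arranged in (8−j)! ways.
By inclusion–exclusion this is Σ_{j=0}^{8} (−1)^j C(8,j)·(8−j)!.
Computing: 40320 − 40320 + 20160 − 6720 + 1680 − 336 + 56 − 8 + 1 = 14833.

14833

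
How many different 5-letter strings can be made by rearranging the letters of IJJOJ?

Letter multiplicities in IJJOJ: I×1, J×3, O×1.
The number of distinct arrangements is 5!/(3!) = 120/6 = 20.

20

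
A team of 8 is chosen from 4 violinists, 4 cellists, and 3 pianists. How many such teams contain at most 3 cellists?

Split by how many cellists are chosen (0 through 3).
Sum: C(4,0)·C(7,8) + C(4,1)·C(7,7) + C(4,2)·C(7,6) + C(4,3)·C(7,5) = 0 + 4 + 42 + 84 = 130.

130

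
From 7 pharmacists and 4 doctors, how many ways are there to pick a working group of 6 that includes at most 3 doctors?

Split by how many doctors are chosen (0 through 3).
Sum: C(4,0)·C(7,6) + C(4,1)·C(7,5) + C(4,2)·C(7,4) + C(4,3)·C(7,3) = 7 + 84 + 210 + 140 = 441.

441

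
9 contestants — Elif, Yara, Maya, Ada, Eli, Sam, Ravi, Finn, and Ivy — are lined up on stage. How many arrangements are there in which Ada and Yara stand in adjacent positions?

Treat {Ada, Yara} as a single unit. There are 8 units to order, and the pair itself can be ordered 2 ways.
So the count is 2·(8)! = 80640.

80640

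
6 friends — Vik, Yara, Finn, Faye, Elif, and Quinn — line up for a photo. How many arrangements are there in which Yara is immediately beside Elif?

Treat {Yara, Elif} as a single unit. There are 5 units to order, and the pair itself can be ordered 2 ways.
That gives 2 × 5! = 2 × 120 = 240.

240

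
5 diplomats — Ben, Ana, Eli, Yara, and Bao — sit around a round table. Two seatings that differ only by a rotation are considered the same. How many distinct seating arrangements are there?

Fix one person's seat to break rotational symmetry; the remaining 4 people can be arranged in (4)! = 24 ways.

24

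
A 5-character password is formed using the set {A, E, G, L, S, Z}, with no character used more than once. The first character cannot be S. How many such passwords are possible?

The first character has 6−1 = 5 choices (anything except S).
The remaining 4 characters are filled from the other 5 symbols without repetition: 5 × 4 × 3 × 2 = 120.
Total: 5 × 120 = 600.

600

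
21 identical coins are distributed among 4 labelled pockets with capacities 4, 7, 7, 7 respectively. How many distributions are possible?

By stars and bars, unrestricted non-negative solutions to x_1+…+x_4 = 21 number C(21+3,3) = 2024.
Subtract solutions that violate a single cap (substitute x_i' = x_i − (cap_i+1)): x_1 ≥ 5 gives C(19,3) = 969; x_2 ≥ 8 gives C(16,3) = 560; x_3 ≥ 8 gives C(16,3) = 560; x_4 ≥ 8 gives C(16,3) = 560. Together 2649.
Add back pairs where two caps are both exceeded: 165 + 165 + 165 + 56 + 56 + 56 = 663.
Subtract triples: 1 + 1 + 1 + 0 = 3.
By inclusion–exclusion the count is 2024 − 2649 + 663 − 3 = 35.

35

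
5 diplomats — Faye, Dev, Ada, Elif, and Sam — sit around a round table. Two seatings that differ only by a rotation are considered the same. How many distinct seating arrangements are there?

24

Seat Faye anywhere (absorbing the rotational symmetry), then permute the other 4: (4)! = 24.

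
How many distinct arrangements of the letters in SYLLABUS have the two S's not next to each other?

7560

Total arrangements of SYLLABUS: 8!/(2!·2!) = 10080.
If the two S's are adjacent, glue them into one block, leaving 7 items to arrange: (7)!/(2!) = 2520 ways.
Hence 10080 − 2520 = 7560.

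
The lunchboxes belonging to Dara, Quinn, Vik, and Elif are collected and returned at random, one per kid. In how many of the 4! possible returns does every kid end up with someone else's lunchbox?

9

Let Aᵢ be the assignments in which kid i gets their own lunchbox. We want the size of the complement of A₁∪…∪A_4.
By inclusion–exclusion this is Σ_{j=0}^{4} (−1)^j C(4,j)·(4−j)!.
Computing: 24 − 24 + 12 − 4 + 1 = 9.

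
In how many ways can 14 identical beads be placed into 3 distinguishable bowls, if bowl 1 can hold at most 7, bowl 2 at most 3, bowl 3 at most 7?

10

Ignoring the caps, the number of non-negative solutions to x_1+…+x_3 = 14 is C(16,2) = 120.
Subtract solutions that violate a single cap (substitute x_i' = x_i − (cap_i+1)): x_1 ≥ 8 gives C(8,2) = 28; x_2 ≥ 4 gives C(12,2) = 66; x_3 ≥ 8 gives C(8,2) = 28. Together 122.
Add back pairs where two caps are both exceeded: 6 + 0 + 6 = 12.
By inclusion–exclusion the count is 120 − 122 + 12 = 10.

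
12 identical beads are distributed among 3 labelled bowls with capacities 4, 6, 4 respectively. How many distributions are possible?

Without the upper bounds there are C(14,2) = 91 ways to split 12 among 3 bowls.
Subtract solutions that violate a single cap (substitute x_i' = x_i − (cap_i+1)): x_1 ≥ 5 gives C(9,2) = 36; x_2 ≥ 7 gives C(7,2) = 21; x_3 ≥ 5 gives C(9,2) = 36. Together 93.
Add back pairs where two caps are both exceeded: 1 + 6 + 1 = 8.
By inclusion–exclusion the count is 91 − 93 + 8 = 6.

6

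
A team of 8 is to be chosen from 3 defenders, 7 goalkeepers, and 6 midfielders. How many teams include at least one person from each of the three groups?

Unrestricted: C(16,8) = 12870 ways to pick any 8 of the 16.
Selections missing a whole group: no defenders → C(13,8) = 1287; no goalkeepers → C(9,8) = 9; no midfielders → C(10,8) = 45.
Add back selections omitting two groups (i.e. drawn from a single group): C(3,8) + C(7,8) + C(6,8) = 0.
By inclusion–exclusion: 12870 − 1341 + 0 = 11529.

11529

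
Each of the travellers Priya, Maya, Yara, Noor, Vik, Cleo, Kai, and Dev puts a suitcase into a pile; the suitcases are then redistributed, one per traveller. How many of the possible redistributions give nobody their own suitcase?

Count assignments avoiding every fixed point. For any j of the 8 travellers fixed to their own suitcase, the other 8−j can be arranged in (8−j)! ways.
By inclusion–exclusion this is Σ_{j=0}^{8} (−1)^j C(8,j)·(8−j)!.
Computing: 40320 − 40320 + 20160 − 6720 + 1680 − 336 + 56 − 8 + 1 = 14833.

14833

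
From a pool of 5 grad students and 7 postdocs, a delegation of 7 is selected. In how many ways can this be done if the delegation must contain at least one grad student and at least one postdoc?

Total 7-person selections from all 12: C(12,7) = 792.
Subtract selections that omit an entire group: no grad students → C(7,7) = 1; no postdocs → C(5,7) = 0.
Both groups omitted at once is impossible, so 792 − 1 = 791.

791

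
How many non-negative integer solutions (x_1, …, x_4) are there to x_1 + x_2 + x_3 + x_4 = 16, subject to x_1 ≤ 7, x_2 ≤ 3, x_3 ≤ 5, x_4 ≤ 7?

73

Without the upper bounds there are C(19,3) = 969 ways to split 16 among 4 variables.
Subtract solutions that violate a single cap (substitute x_i' = x_i − (cap_i+1)): x_1 ≥ 8 gives C(11,3) = 165; x_2 ≥ 4 gives C(15,3) = 455; x_3 ≥ 6 gives C(13,3) = 286; x_4 ≥ 8 gives C(11,3) = 165. Together 1071.
Add back pairs where two caps are both exceeded: 35 + 10 + 1 + 84 + 35 + 10 = 175.
By inclusion–exclusion the count is 969 − 1071 + 175 = 73.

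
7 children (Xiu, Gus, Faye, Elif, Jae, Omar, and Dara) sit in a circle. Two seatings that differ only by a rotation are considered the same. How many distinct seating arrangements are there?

720

Fix one person's seat to break rotational symmetry; the remaining 6 people can be arranged in (6)! = 720 ways.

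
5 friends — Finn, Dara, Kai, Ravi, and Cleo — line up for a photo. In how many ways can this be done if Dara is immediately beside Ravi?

48

Treat {Dara, Ravi} as a single unit. There are 4 units to order, and the pair itself can be ordered 2 ways.
That gives 2 × 4! = 2 × 24 = 48.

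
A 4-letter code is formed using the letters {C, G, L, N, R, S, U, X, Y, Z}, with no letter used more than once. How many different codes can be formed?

With no repetition, fill the 4 letters in order: 10 choices, then 9, down to 7.
That product is 10 × 9 × 8 × 7 = 5040.

5040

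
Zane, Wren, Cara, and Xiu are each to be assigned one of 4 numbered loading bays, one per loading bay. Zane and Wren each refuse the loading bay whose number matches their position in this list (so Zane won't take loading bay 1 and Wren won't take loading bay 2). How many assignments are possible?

14

Let Aᵢ (for i ∈ {1, 2}) be the placements that put person i in their forbidden loading bay. Any j of these fix j positions, leaving (4−j)! ways to fill the rest, and there are C(2,j) ways to pick which j.
By inclusion–exclusion, the number of valid placements is Σ_{j=0}^{2} (−1)^j C(2,j)·(4−j)!.
Computing: 24 − 12 + 2 = 14.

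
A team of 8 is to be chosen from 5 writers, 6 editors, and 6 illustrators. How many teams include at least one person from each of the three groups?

23485

With no constraint there are C(17,8) = 24310 possible selections.
Selections missing a whole group: no writers → C(12,8) = 495; no editors → C(11,8) = 165; no illustrators → C(11,8) = 165.
Add back selections omitting two groups (i.e. drawn from a single group): C(5,8) + C(6,8) + C(6,8) = 0.
By inclusion–exclusion: 24310 − 825 + 0 = 23485.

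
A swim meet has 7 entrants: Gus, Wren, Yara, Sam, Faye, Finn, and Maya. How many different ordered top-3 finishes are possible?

This is an ordered selection of 3 from 7: P(7,3).
That gives 7 × 6 × 5 = 210.

210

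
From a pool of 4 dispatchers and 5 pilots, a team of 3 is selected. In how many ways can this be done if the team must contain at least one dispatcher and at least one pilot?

Total 3-person selections from all 9: C(9,3) = 84.
Subtract selections that omit an entire group: no dispatchers → C(5,3) = 10; no pilots → C(4,3) = 4.
Both groups omitted at once is impossible, so 84 − 14 = 70.

70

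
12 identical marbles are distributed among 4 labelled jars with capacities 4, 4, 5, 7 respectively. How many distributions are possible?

Without the upper bounds there are C(15,3) = 455 ways to split 12 among 4 jars.
Subtract solutions that violate a single cap (substitute x_i' = x_i − (cap_i+1)): x_1 ≥ 5 gives C(10,3) = 120; x_2 ≥ 5 gives C(10,3) = 120; x_3 ≥ 6 gives C(9,3) = 84; x_4 ≥ 8 gives C(7,3) = 35. Together 359.
Add back pairs where two caps are both exceeded: 10 + 4 + 0 + 4 + 0 + 0 = 18.
By inclusion–exclusion the count is 455 − 359 + 18 = 114.

114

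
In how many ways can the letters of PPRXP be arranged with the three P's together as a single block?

Treat the 3 copies of P as a single block. The multiset to arrange is then {PPP, R, X}, 3 items in all.
All 3 items are distinct, so there are (3)! = 6 arrangements.

6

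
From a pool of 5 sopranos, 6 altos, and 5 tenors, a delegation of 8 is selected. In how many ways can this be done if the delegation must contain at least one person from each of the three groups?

12495

With no constraint there are C(16,8) = 12870 possible selections.
Subtract selections that omit an entire group: no sopranos → C(11,8) = 165; no altos → C(10,8) = 45; no tenors → C(11,8) = 165.
Add back selections omitting two groups (i.e. drawn from a single group): C(5,8) + C(6,8) + C(5,8) = 0.
By inclusion–exclusion: 12870 − 375 + 0 = 12495.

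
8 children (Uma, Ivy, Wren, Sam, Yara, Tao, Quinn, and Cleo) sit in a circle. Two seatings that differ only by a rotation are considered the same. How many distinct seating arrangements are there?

5040

Seat Uma anywhere (absorbing the rotational symmetry), then permute the other 7: (7)! = 5040.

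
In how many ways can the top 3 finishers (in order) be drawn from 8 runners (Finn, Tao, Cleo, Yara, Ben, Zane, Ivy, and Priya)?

There are 8 choices for 1st place, 7 for 2nd, and 6 for 3rd.
That gives 8 × 7 × 6 = 336.

336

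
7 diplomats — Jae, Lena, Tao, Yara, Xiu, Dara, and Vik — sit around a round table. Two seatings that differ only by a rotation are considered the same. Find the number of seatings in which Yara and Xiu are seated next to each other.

240

Glue Yara and Xiu into a block (2 internal orders). Seating 6 units around a circle gives (5)! arrangements.
So 2 × (5)! = 2 × 120 = 240.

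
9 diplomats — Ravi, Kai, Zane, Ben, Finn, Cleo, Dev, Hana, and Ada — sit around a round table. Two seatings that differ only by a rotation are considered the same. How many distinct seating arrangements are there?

Seat Ravi anywhere (absorbing the rotational symmetry), then permute the other 8: (8)! = 40320.

40320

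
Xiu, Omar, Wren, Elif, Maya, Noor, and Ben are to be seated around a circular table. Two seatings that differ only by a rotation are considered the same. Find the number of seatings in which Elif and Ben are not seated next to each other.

All circular seatings of 7 people number (6)! = 720.
Those with Elif next to Ben: fuse the pair into one unit and seat 6 units around a circle — 2·(5)! = 240.
Subtracting, 720 − 240 = 480.

480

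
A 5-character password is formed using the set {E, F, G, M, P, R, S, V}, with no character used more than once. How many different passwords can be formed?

This is a permutation of 5 out of 8: P(8,5) = 8!/3!.
That product is 8 × 7 × 6 × 5 × 4 = 6720.

6720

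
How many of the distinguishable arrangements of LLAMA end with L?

12

Fix L in the last position and arrange the remaining 4 letters.
Those 4 letters have A appearing twice, giving (4)!/(2!) = 12.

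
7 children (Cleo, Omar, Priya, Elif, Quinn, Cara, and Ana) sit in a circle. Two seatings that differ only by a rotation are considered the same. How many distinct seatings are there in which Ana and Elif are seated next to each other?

240

Glue Ana and Elif into a block (2 internal orders). Seating 6 units around a circle gives (5)! arrangements.
So 2 × (5)! = 2 × 120 = 240.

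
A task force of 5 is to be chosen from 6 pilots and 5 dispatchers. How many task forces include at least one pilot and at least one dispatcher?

455

With no constraint there are C(11,5) = 462 possible selections.
Selections missing a whole group: no pilots → C(5,5) = 1; no dispatchers → C(6,5) = 6.
Both groups omitted at once is impossible, so 462 − 7 = 455.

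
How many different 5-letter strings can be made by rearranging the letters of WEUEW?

30

The 5 letters of WEUEW have repeats: E appearing twice and W appearing twice.
Dividing 5! = 120 by 2!·2! = 4 for the repeated letters gives 30.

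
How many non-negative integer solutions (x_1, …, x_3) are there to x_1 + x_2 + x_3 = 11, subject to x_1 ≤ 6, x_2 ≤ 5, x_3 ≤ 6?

Without the upper bounds there are C(13,2) = 78 ways to split 11 among 3 variables.
Subtract solutions that violate a single cap (substitute x_i' = x_i − (cap_i+1)): x_1 ≥ 7 gives C(6,2) = 15; x_2 ≥ 6 gives C(7,2) = 21; x_3 ≥ 7 gives C(6,2) = 15. Together 51.
No two caps can be exceeded simultaneously, so the pair terms are all 0.
By inclusion–exclusion the count is 78 − 51 + 0 = 27.

27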